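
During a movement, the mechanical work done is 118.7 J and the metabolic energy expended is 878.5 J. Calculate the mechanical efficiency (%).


eta = (W_mech / E_meta) * 100
eta = (118.7 / 878.5) * 100
ratio = 0.1351
eta = 13.5117


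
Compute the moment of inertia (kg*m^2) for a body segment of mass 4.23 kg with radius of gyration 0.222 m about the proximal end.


I = m * k^2
I = 4.23 * 0.222^2
k^2 = 0.0493
I = 0.2085


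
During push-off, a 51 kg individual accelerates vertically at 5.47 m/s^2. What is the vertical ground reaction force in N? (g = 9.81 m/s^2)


GRF = m * (g + a)
GRF = 51 * (9.81 + 5.47)
GRF = 51 * 15.2800
GRF = 779.2800


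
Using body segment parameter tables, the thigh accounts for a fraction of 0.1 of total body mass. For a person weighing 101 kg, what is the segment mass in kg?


m_segment = body_mass * fraction
m_segment = 101 * 0.1
m_segment = 10.1000


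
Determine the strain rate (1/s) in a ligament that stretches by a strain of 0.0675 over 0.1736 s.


strain_rate = delta_strain / delta_t
strain_rate = 0.0675 / 0.1736
strain_rate = 0.3888


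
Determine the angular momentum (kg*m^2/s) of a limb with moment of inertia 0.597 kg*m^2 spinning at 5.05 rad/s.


L = I * omega
L = 0.597 * 5.05
L = 3.0148


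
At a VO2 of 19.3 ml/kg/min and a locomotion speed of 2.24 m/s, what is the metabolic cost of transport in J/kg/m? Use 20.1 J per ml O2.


Power per kg = VO2 * 20.1 / 60
Power per kg = 19.3 * 20.1 / 60 = 6.4655 W/kg
Cost = power_per_kg / speed
Cost = 6.4655 / 2.24
Cost = 2.8864


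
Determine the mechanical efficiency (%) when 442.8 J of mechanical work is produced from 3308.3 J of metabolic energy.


eta = (W_mech / E_meta) * 100
eta = (442.8 / 3308.3) * 100
ratio = 0.1338
eta = 13.3845


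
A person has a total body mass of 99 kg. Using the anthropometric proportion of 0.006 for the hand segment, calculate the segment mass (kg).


m_segment = body_mass * fraction
m_segment = 99 * 0.006
m_segment = 0.5940


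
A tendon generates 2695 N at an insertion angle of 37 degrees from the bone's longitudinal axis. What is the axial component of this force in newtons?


F_eff = F_tendon * cos(theta)
theta = 37 deg = 0.6458 rad
cos(theta) = 0.7986
F_eff = 2695 * 0.7986
F_eff = 2152.3227


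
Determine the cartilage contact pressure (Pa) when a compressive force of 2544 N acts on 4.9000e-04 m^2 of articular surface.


P = F / A
P = 2544 / 4.9000e-04
P = 5.1918e+06


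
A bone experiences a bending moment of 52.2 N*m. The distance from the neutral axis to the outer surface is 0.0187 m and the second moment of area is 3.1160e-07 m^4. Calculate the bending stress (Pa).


sigma = M * c / I
sigma = 52.2 * 0.0187 / 3.1160e-07
M * c = 0.9761
sigma = 3.1327e+06


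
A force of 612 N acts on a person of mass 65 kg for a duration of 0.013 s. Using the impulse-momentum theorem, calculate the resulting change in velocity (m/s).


J = F * dt = 612 * 0.013 = 7.9560 N*s
delta_v = J / m
delta_v = 7.9560 / 65
delta_v = 0.1224


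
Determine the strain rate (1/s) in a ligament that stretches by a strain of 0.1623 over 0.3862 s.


strain_rate = delta_strain / delta_t
strain_rate = 0.1623 / 0.3862
strain_rate = 0.4202


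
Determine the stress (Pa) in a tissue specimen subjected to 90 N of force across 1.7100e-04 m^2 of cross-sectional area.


stress = F / A
stress = 90 / 1.7100e-04
stress = 526315.7895


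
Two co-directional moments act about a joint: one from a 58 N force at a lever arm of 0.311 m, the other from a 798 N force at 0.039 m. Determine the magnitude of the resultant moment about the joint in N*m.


M = F1 * d1 + F2 * d2
M = 58 * 0.311 + 798 * 0.039
M = 18.0380 + 31.1220
M = 49.1600


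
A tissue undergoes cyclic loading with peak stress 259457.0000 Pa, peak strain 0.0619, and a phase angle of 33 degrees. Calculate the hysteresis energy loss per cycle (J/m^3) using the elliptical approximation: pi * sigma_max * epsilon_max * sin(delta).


E_loss = pi * sigma_max * epsilon_max * sin(delta)
delta = 33 deg = 0.5760 rad
sin(delta) = 0.5446
E_loss = pi * 259457.0000 * 0.0619 * 0.5446
E_loss = 27479.8703


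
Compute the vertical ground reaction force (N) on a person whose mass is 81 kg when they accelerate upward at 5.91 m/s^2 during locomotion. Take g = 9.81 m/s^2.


GRF = m * (g + a)
GRF = 81 * (9.81 + 5.91)
GRF = 81 * 15.7200
GRF = 1273.3200


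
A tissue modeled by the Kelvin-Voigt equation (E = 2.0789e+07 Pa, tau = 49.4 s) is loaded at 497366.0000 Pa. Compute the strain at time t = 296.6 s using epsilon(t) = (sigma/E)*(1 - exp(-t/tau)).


epsilon(t) = (sigma/E) * (1 - exp(-t/tau))
sigma/E = 497366.0000 / 2.0789e+07 = 0.0239
exp(-t/tau) = exp(-296.6 / 49.4) = 0.0025
epsilon = 0.0239 * (1 - 0.0025)
epsilon = 0.0239


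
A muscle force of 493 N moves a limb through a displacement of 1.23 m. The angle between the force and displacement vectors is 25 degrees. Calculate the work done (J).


W = F * d * cos(theta)
theta = 25 deg = 0.4363 rad
cos(theta) = 0.9063
W = 493 * 1.23 * 0.9063
W = 549.5760


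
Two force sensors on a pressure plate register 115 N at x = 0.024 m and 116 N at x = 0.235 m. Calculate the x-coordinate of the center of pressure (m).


COP_x = (F1*x1 + F2*x2) / (F1 + F2)
COP_x = (115*0.024 + 116*0.235) / (115 + 116)
Numerator = 30.0200
Denominator = 231
COP_x = 0.1300


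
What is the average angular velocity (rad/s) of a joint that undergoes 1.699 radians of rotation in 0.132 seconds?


omega = delta_theta / delta_t
omega = 1.699 / 0.132
omega = 12.8712


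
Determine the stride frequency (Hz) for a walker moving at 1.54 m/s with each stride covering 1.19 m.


f = v / stride_length
f = 1.54 / 1.19
f = 1.2941


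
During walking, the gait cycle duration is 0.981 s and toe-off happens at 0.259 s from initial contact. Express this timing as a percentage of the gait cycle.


pct = (event_time / cycle_time) * 100
pct = (0.259 / 0.981) * 100
ratio = 0.2640
pct = 26.4016


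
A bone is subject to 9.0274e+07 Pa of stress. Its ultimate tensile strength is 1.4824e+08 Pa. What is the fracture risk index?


FRI = applied / ultimate
FRI = 9.0274e+07 / 1.4824e+08
FRI = 0.6090


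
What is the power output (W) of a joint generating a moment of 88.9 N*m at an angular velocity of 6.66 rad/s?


P = M * omega
P = 88.9 * 6.66
P = 592.0740


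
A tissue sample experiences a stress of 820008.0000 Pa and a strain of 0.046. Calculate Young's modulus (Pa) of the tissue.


E = stress / strain
E = 820008.0000 / 0.046
E = 1.7826e+07


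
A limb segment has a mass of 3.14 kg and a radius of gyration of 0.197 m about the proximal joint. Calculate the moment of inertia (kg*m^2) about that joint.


I = m * k^2
I = 3.14 * 0.197^2
k^2 = 0.0388
I = 0.1219


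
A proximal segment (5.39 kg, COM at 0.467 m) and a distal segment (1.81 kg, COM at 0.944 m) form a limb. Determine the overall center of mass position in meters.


COM = (m1*x1 + m2*x2) / (m1 + m2)
COM = (5.39*0.467 + 1.81*0.944) / (5.39 + 1.81)
Numerator = 4.2258
Denominator = 7.2000
COM = 0.5869


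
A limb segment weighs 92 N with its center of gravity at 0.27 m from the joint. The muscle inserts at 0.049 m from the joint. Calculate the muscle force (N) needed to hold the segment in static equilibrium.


F_muscle = W * d_load / d_muscle
F_muscle = 92 * 0.27 / 0.049
Numerator = 24.8400
F_muscle = 506.9388


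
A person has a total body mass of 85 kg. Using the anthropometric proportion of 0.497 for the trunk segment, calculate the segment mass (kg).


m_segment = body_mass * fraction
m_segment = 85 * 0.497
m_segment = 42.2450


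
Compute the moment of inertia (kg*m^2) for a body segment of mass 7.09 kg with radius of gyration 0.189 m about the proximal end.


I = m * k^2
I = 7.09 * 0.189^2
k^2 = 0.0357
I = 0.2533


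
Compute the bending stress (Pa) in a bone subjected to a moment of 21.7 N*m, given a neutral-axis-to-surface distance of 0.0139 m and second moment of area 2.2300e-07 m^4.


sigma = M * c / I
sigma = 21.7 * 0.0139 / 2.2300e-07
M * c = 0.3016
sigma = 1.3526e+06


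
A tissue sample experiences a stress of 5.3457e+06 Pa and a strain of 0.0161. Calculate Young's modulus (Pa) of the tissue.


E = stress / strain
E = 5.3457e+06 / 0.0161
E = 3.3203e+08


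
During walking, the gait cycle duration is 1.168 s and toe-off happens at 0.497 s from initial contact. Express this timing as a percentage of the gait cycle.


pct = (event_time / cycle_time) * 100
pct = (0.497 / 1.168) * 100
ratio = 0.4255
pct = 42.5514


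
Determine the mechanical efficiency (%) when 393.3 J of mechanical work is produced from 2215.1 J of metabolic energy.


eta = (W_mech / E_meta) * 100
eta = (393.3 / 2215.1) * 100
ratio = 0.1776
eta = 17.7554


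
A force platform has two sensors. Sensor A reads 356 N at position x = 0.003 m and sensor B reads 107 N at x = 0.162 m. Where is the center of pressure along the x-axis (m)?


COP_x = (F1*x1 + F2*x2) / (F1 + F2)
COP_x = (356*0.003 + 107*0.162) / (356 + 107)
Numerator = 18.4020
Denominator = 463
COP_x = 0.0397


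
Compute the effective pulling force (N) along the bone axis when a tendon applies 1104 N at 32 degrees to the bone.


F_eff = F_tendon * cos(theta)
theta = 32 deg = 0.5585 rad
cos(theta) = 0.8480
F_eff = 1104 * 0.8480
F_eff = 936.2451


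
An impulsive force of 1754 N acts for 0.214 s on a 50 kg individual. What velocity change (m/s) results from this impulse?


J = F * dt = 1754 * 0.214 = 375.3560 N*s
delta_v = J / m
delta_v = 375.3560 / 50
delta_v = 7.5071


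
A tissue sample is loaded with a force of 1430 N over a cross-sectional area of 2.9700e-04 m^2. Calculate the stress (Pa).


stress = F / A
stress = 1430 / 2.9700e-04
stress = 4.8148e+06


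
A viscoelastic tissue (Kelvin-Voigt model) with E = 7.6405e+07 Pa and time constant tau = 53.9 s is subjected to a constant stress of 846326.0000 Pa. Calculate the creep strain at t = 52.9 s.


epsilon(t) = (sigma/E) * (1 - exp(-t/tau))
sigma/E = 846326.0000 / 7.6405e+07 = 0.0111
exp(-t/tau) = exp(-52.9 / 53.9) = 0.3748
epsilon = 0.0111 * (1 - 0.3748)
epsilon = 0.0069


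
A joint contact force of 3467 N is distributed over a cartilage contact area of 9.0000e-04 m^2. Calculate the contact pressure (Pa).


P = F / A
P = 3467 / 9.0000e-04
P = 3.8522e+06


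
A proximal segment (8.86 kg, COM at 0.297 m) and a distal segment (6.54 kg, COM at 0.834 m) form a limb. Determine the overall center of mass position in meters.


COM = (m1*x1 + m2*x2) / (m1 + m2)
COM = (8.86*0.297 + 6.54*0.834) / (8.86 + 6.54)
Numerator = 8.0858
Denominator = 15.4000
COM = 0.5251


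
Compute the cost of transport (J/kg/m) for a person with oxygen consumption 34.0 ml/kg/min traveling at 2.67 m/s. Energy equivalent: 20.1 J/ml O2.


Power per kg = VO2 * 20.1 / 60
Power per kg = 34.0 * 20.1 / 60 = 11.3900 W/kg
Cost = power_per_kg / speed
Cost = 11.3900 / 2.67
Cost = 4.2659


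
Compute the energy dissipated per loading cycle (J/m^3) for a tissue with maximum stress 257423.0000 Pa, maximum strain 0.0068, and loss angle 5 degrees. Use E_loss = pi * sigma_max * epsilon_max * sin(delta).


E_loss = pi * sigma_max * epsilon_max * sin(delta)
delta = 5 deg = 0.0873 rad
sin(delta) = 0.0872
E_loss = pi * 257423.0000 * 0.0068 * 0.0872
E_loss = 479.2942


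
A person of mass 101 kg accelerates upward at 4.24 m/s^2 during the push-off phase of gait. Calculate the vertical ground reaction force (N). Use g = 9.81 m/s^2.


GRF = m * (g + a)
GRF = 101 * (9.81 + 4.24)
GRF = 101 * 14.0500
GRF = 1419.0500


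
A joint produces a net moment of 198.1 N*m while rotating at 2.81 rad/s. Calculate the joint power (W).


P = M * omega
P = 198.1 * 2.81
P = 556.6610


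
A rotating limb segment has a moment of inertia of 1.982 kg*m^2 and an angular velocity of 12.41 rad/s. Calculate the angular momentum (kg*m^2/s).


L = I * omega
L = 1.982 * 12.41
L = 24.5966


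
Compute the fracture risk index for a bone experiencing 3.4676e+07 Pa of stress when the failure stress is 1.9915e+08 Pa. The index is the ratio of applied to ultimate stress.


FRI = applied / ultimate
FRI = 3.4676e+07 / 1.9915e+08
FRI = 0.1741


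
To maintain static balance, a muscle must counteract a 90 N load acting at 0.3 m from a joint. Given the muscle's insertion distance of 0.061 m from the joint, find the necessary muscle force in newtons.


F_muscle = W * d_load / d_muscle
F_muscle = 90 * 0.3 / 0.061
Numerator = 27.0000
F_muscle = 442.6230


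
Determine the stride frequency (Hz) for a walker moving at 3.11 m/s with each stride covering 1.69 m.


f = v / stride_length
f = 3.11 / 1.69
f = 1.8402


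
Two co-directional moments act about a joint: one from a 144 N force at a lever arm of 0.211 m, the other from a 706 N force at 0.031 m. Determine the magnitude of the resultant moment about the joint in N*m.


M = F1 * d1 + F2 * d2
M = 144 * 0.211 + 706 * 0.031
M = 30.3840 + 21.8860
M = 52.2700


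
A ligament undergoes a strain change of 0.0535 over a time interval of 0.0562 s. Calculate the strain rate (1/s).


strain_rate = delta_strain / delta_t
strain_rate = 0.0535 / 0.0562
strain_rate = 0.9520


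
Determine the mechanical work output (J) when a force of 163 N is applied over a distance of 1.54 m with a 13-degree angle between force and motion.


W = F * d * cos(theta)
theta = 13 deg = 0.2269 rad
cos(theta) = 0.9744
W = 163 * 1.54 * 0.9744
W = 244.5864


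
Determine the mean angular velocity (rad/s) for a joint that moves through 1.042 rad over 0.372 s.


omega = delta_theta / delta_t
omega = 1.042 / 0.372
omega = 2.8011


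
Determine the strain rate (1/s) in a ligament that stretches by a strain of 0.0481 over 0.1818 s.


strain_rate = delta_strain / delta_t
strain_rate = 0.0481 / 0.1818
strain_rate = 0.2646


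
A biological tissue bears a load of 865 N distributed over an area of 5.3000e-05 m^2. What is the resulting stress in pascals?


stress = F / A
stress = 865 / 5.3000e-05
stress = 1.6321e+07


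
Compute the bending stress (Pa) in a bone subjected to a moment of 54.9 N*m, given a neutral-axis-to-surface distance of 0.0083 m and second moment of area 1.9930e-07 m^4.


sigma = M * c / I
sigma = 54.9 * 0.0083 / 1.9930e-07
M * c = 0.4557
sigma = 2.2864e+06


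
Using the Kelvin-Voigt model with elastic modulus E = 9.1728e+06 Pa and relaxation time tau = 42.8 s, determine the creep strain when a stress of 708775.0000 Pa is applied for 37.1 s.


epsilon(t) = (sigma/E) * (1 - exp(-t/tau))
sigma/E = 708775.0000 / 9.1728e+06 = 0.0773
exp(-t/tau) = exp(-37.1 / 42.8) = 0.4203
epsilon = 0.0773 * (1 - 0.4203)
epsilon = 0.0448


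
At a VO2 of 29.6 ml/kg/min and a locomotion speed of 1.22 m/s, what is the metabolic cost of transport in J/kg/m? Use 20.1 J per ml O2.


Power per kg = VO2 * 20.1 / 60
Power per kg = 29.6 * 20.1 / 60 = 9.9160 W/kg
Cost = power_per_kg / speed
Cost = 9.9160 / 1.22
Cost = 8.1279


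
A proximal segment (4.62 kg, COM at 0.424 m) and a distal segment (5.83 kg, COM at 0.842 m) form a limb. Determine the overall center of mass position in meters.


COM = (m1*x1 + m2*x2) / (m1 + m2)
COM = (4.62*0.424 + 5.83*0.842) / (4.62 + 5.83)
Numerator = 6.8677
Denominator = 10.4500
COM = 0.6572


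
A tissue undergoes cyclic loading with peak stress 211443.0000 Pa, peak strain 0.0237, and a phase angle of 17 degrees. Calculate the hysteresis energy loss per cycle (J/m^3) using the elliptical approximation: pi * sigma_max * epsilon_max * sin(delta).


E_loss = pi * sigma_max * epsilon_max * sin(delta)
delta = 17 deg = 0.2967 rad
sin(delta) = 0.2924
E_loss = pi * 211443.0000 * 0.0237 * 0.2924
E_loss = 4602.8505


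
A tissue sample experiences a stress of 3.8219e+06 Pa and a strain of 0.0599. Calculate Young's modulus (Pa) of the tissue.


E = stress / strain
E = 3.8219e+06 / 0.0599
E = 6.3805e+07


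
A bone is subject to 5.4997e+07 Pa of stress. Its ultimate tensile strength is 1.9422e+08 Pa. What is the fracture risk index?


FRI = applied / ultimate
FRI = 5.4997e+07 / 1.9422e+08
FRI = 0.2832


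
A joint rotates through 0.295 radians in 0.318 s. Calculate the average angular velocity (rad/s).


omega = delta_theta / delta_t
omega = 0.295 / 0.318
omega = 0.9277


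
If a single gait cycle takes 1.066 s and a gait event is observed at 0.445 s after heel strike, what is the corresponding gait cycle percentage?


pct = (event_time / cycle_time) * 100
pct = (0.445 / 1.066) * 100
ratio = 0.4174
pct = 41.7448


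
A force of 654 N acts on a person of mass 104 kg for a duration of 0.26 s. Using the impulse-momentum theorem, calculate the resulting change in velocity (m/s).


J = F * dt = 654 * 0.26 = 170.0400 N*s
delta_v = J / m
delta_v = 170.0400 / 104
delta_v = 1.6350


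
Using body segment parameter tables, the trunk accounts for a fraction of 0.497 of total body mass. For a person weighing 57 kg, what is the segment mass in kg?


m_segment = body_mass * fraction
m_segment = 57 * 0.497
m_segment = 28.3290


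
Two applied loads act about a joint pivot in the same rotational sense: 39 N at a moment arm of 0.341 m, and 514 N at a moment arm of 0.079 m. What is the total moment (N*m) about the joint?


M = F1 * d1 + F2 * d2
M = 39 * 0.341 + 514 * 0.079
M = 13.2990 + 40.6060
M = 53.9050


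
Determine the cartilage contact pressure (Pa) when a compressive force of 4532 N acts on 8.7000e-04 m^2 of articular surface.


P = F / A
P = 4532 / 8.7000e-04
P = 5.2092e+06


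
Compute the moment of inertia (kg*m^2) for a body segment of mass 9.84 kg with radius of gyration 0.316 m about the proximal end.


I = m * k^2
I = 9.84 * 0.316^2
k^2 = 0.0999
I = 0.9826


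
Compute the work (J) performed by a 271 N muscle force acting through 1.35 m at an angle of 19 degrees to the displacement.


W = F * d * cos(theta)
theta = 19 deg = 0.3316 rad
cos(theta) = 0.9455
W = 271 * 1.35 * 0.9455
W = 345.9180


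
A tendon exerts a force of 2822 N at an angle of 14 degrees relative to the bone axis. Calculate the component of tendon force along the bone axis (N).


F_eff = F_tendon * cos(theta)
theta = 14 deg = 0.2443 rad
cos(theta) = 0.9703
F_eff = 2822 * 0.9703
F_eff = 2738.1745


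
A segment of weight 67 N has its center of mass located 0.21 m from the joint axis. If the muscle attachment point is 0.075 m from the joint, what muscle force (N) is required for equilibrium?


F_muscle = W * d_load / d_muscle
F_muscle = 67 * 0.21 / 0.075
Numerator = 14.0700
F_muscle = 187.6000


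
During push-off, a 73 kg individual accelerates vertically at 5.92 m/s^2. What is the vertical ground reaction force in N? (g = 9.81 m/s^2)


GRF = m * (g + a)
GRF = 73 * (9.81 + 5.92)
GRF = 73 * 15.7300
GRF = 1148.2900


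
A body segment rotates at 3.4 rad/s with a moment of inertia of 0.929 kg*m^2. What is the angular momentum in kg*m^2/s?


L = I * omega
L = 0.929 * 3.4
L = 3.1586


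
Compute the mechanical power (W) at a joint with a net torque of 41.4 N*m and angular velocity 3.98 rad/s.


P = M * omega
P = 41.4 * 3.98
P = 164.7720


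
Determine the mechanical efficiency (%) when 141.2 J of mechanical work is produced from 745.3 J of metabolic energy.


eta = (W_mech / E_meta) * 100
eta = (141.2 / 745.3) * 100
ratio = 0.1895
eta = 18.9454


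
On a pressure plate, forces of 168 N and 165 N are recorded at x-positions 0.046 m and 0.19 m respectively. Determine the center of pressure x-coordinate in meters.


COP_x = (F1*x1 + F2*x2) / (F1 + F2)
COP_x = (168*0.046 + 165*0.19) / (168 + 165)
Numerator = 39.0780
Denominator = 333
COP_x = 0.1174


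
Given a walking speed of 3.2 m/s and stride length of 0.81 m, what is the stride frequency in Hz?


f = v / stride_length
f = 3.2 / 0.81
f = 3.9506


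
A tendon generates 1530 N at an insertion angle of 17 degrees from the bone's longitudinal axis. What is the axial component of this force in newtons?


F_eff = F_tendon * cos(theta)
theta = 17 deg = 0.2967 rad
cos(theta) = 0.9563
F_eff = 1530 * 0.9563
F_eff = 1463.1463


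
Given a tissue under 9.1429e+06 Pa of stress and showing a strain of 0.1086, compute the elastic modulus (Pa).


E = stress / strain
E = 9.1429e+06 / 0.1086
E = 8.4189e+07


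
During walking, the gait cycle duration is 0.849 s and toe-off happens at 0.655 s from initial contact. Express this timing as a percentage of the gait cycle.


pct = (event_time / cycle_time) * 100
pct = (0.655 / 0.849) * 100
ratio = 0.7715
pct = 77.1496


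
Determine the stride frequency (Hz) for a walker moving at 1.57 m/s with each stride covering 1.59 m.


f = v / stride_length
f = 1.57 / 1.59
f = 0.9874


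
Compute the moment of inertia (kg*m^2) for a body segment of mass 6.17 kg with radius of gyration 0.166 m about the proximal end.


I = m * k^2
I = 6.17 * 0.166^2
k^2 = 0.0276
I = 0.1700


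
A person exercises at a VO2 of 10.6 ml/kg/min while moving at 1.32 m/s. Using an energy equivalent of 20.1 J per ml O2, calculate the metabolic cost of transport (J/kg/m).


Power per kg = VO2 * 20.1 / 60
Power per kg = 10.6 * 20.1 / 60 = 3.5510 W/kg
Cost = power_per_kg / speed
Cost = 3.5510 / 1.32
Cost = 2.6902


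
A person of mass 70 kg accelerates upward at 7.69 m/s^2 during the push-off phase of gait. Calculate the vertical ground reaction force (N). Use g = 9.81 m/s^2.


GRF = m * (g + a)
GRF = 70 * (9.81 + 7.69)
GRF = 70 * 17.5000
GRF = 1225.0000


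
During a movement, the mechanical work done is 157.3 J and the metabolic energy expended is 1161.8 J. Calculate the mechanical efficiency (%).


eta = (W_mech / E_meta) * 100
eta = (157.3 / 1161.8) * 100
ratio = 0.1354
eta = 13.5393


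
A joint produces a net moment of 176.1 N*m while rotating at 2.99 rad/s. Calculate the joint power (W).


P = M * omega
P = 176.1 * 2.99
P = 526.5390


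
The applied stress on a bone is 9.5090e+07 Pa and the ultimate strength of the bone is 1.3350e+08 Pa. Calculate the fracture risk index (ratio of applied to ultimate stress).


FRI = applied / ultimate
FRI = 9.5090e+07 / 1.3350e+08
FRI = 0.7123


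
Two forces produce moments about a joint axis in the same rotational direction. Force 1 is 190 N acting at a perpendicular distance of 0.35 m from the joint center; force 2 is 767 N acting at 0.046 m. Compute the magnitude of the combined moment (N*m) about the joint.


M = F1 * d1 + F2 * d2
M = 190 * 0.35 + 767 * 0.046
M = 66.5000 + 35.2820
M = 101.7820


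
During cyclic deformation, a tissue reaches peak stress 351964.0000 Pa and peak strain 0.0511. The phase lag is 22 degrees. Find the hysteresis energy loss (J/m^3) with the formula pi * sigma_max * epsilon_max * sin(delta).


E_loss = pi * sigma_max * epsilon_max * sin(delta)
delta = 22 deg = 0.3840 rad
sin(delta) = 0.3746
E_loss = pi * 351964.0000 * 0.0511 * 0.3746
E_loss = 21166.2750


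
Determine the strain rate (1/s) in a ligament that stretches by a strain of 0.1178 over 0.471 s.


strain_rate = delta_strain / delta_t
strain_rate = 0.1178 / 0.471
strain_rate = 0.2501


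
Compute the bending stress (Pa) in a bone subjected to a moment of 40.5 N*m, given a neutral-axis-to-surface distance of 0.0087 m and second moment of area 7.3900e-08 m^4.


sigma = M * c / I
sigma = 40.5 * 0.0087 / 7.3900e-08
M * c = 0.3523
sigma = 4.7679e+06


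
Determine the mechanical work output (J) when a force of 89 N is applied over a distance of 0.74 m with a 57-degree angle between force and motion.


W = F * d * cos(theta)
theta = 57 deg = 0.9948 rad
cos(theta) = 0.5446
W = 89 * 0.74 * 0.5446
W = 35.8699


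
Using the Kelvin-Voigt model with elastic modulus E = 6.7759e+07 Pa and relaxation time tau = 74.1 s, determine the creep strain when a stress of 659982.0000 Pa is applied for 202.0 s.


epsilon(t) = (sigma/E) * (1 - exp(-t/tau))
sigma/E = 659982.0000 / 6.7759e+07 = 0.0097
exp(-t/tau) = exp(-202.0 / 74.1) = 0.0655
epsilon = 0.0097 * (1 - 0.0655)
epsilon = 0.0091


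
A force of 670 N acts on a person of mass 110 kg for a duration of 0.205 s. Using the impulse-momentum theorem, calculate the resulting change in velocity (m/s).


J = F * dt = 670 * 0.205 = 137.3500 N*s
delta_v = J / m
delta_v = 137.3500 / 110
delta_v = 1.2486


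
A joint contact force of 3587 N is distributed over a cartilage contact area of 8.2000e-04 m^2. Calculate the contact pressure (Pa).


P = F / A
P = 3587 / 8.2000e-04
P = 4.3744e+06


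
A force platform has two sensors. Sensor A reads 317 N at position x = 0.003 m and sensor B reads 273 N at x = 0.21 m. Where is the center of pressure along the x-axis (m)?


COP_x = (F1*x1 + F2*x2) / (F1 + F2)
COP_x = (317*0.003 + 273*0.21) / (317 + 273)
Numerator = 58.2810
Denominator = 590
COP_x = 0.0988


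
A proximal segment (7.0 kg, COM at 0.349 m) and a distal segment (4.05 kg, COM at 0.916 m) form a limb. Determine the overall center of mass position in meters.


COM = (m1*x1 + m2*x2) / (m1 + m2)
COM = (7.0*0.349 + 4.05*0.916) / (7.0 + 4.05)
Numerator = 6.1528
Denominator = 11.0500
COM = 0.5568


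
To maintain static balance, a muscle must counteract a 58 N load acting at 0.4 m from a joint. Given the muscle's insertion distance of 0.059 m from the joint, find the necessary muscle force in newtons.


F_muscle = W * d_load / d_muscle
F_muscle = 58 * 0.4 / 0.059
Numerator = 23.2000
F_muscle = 393.2203


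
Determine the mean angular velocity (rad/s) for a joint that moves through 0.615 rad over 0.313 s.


omega = delta_theta / delta_t
omega = 0.615 / 0.313
omega = 1.9649


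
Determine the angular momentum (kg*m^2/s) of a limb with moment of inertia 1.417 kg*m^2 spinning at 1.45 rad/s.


L = I * omega
L = 1.417 * 1.45
L = 2.0547


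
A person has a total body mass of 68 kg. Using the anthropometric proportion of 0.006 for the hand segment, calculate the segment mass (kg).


m_segment = body_mass * fraction
m_segment = 68 * 0.006
m_segment = 0.4080


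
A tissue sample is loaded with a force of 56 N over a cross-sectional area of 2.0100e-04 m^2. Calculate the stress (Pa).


stress = F / A
stress = 56 / 2.0100e-04
stress = 278606.9652


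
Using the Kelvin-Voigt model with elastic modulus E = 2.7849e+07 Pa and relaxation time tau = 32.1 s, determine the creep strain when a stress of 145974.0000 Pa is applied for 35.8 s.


epsilon(t) = (sigma/E) * (1 - exp(-t/tau))
sigma/E = 145974.0000 / 2.7849e+07 = 0.0052
exp(-t/tau) = exp(-35.8 / 32.1) = 0.3278
epsilon = 0.0052 * (1 - 0.3278)
epsilon = 0.0035


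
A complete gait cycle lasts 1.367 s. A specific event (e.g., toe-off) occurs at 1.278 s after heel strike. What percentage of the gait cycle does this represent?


pct = (event_time / cycle_time) * 100
pct = (1.278 / 1.367) * 100
ratio = 0.9349
pct = 93.4894


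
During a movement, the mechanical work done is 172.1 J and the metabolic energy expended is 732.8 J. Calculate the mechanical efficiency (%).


eta = (W_mech / E_meta) * 100
eta = (172.1 / 732.8) * 100
ratio = 0.2349
eta = 23.4853


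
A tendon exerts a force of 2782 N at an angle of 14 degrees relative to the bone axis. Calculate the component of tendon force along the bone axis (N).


F_eff = F_tendon * cos(theta)
theta = 14 deg = 0.2443 rad
cos(theta) = 0.9703
F_eff = 2782 * 0.9703
F_eff = 2699.3627


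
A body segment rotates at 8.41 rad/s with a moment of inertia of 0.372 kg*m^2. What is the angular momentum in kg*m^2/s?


L = I * omega
L = 0.372 * 8.41
L = 3.1285


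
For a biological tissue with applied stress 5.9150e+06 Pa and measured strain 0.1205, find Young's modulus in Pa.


E = stress / strain
E = 5.9150e+06 / 0.1205
E = 4.9087e+07


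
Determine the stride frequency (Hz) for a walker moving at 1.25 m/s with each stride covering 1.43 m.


f = v / stride_length
f = 1.25 / 1.43
f = 0.8741


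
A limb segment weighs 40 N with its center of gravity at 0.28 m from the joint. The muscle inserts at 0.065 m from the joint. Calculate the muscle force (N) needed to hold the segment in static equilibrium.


F_muscle = W * d_load / d_muscle
F_muscle = 40 * 0.28 / 0.065
Numerator = 11.2000
F_muscle = 172.3077


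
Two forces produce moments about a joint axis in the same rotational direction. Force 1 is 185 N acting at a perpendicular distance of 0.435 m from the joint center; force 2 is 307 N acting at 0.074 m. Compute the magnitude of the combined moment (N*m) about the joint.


M = F1 * d1 + F2 * d2
M = 185 * 0.435 + 307 * 0.074
M = 80.4750 + 22.7180
M = 103.1930


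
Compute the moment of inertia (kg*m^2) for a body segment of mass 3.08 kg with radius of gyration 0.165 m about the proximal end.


I = m * k^2
I = 3.08 * 0.165^2
k^2 = 0.0272
I = 0.0839


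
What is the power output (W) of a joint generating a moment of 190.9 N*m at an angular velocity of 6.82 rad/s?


P = M * omega
P = 190.9 * 6.82
P = 1301.9380


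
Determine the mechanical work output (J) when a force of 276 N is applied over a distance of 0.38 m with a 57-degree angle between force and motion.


W = F * d * cos(theta)
theta = 57 deg = 0.9948 rad
cos(theta) = 0.5446
W = 276 * 0.38 * 0.5446
W = 57.1217


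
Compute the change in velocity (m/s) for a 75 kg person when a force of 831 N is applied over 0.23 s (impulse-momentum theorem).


J = F * dt = 831 * 0.23 = 191.1300 N*s
delta_v = J / m
delta_v = 191.1300 / 75
delta_v = 2.5484


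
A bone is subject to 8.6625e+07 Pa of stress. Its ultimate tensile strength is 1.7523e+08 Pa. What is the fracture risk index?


FRI = applied / ultimate
FRI = 8.6625e+07 / 1.7523e+08
FRI = 0.4944


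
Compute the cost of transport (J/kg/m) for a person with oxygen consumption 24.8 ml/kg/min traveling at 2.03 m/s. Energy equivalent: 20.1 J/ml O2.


Power per kg = VO2 * 20.1 / 60
Power per kg = 24.8 * 20.1 / 60 = 8.3080 W/kg
Cost = power_per_kg / speed
Cost = 8.3080 / 2.03
Cost = 4.0926


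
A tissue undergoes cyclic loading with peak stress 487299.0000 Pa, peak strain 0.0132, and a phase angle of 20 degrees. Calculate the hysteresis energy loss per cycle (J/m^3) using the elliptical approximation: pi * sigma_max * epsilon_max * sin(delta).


E_loss = pi * sigma_max * epsilon_max * sin(delta)
delta = 20 deg = 0.3491 rad
sin(delta) = 0.3420
E_loss = pi * 487299.0000 * 0.0132 * 0.3420
E_loss = 6911.4793


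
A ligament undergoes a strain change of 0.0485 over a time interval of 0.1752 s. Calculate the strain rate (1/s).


strain_rate = delta_strain / delta_t
strain_rate = 0.0485 / 0.1752
strain_rate = 0.2768


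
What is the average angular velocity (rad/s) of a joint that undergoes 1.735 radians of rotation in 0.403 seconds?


omega = delta_theta / delta_t
omega = 1.735 / 0.403
omega = 4.3052


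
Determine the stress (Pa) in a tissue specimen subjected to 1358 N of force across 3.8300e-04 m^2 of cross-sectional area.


stress = F / A
stress = 1358 / 3.8300e-04
stress = 3.5457e+06


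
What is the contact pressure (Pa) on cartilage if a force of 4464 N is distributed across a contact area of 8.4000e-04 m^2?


P = F / A
P = 4464 / 8.4000e-04
P = 5.3143e+06


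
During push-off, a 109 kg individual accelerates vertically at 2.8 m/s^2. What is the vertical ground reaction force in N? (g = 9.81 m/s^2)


GRF = m * (g + a)
GRF = 109 * (9.81 + 2.8)
GRF = 109 * 12.6100
GRF = 1374.4900


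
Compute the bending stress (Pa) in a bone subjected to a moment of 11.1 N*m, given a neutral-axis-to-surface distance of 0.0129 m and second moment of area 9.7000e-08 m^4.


sigma = M * c / I
sigma = 11.1 * 0.0129 / 9.7000e-08
M * c = 0.1432
sigma = 1.4762e+06


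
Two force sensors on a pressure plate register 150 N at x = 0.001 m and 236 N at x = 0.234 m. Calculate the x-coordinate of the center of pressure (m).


COP_x = (F1*x1 + F2*x2) / (F1 + F2)
COP_x = (150*0.001 + 236*0.234) / (150 + 236)
Numerator = 55.3740
Denominator = 386
COP_x = 0.1435


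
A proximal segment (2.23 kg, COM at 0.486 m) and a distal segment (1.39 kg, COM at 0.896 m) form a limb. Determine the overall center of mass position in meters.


COM = (m1*x1 + m2*x2) / (m1 + m2)
COM = (2.23*0.486 + 1.39*0.896) / (2.23 + 1.39)
Numerator = 2.3292
Denominator = 3.6200
COM = 0.6434


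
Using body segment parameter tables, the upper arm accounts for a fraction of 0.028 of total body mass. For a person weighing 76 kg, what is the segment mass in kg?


m_segment = body_mass * fraction
m_segment = 76 * 0.028
m_segment = 2.1280


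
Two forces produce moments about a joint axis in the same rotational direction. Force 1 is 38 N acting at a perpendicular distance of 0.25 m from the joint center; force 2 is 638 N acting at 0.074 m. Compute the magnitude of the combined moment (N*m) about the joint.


M = F1 * d1 + F2 * d2
M = 38 * 0.25 + 638 * 0.074
M = 9.5000 + 47.2120
M = 56.7120


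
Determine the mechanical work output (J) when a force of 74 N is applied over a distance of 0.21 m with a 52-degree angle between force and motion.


W = F * d * cos(theta)
theta = 52 deg = 0.9076 rad
cos(theta) = 0.6157
W = 74 * 0.21 * 0.6157
W = 9.5674


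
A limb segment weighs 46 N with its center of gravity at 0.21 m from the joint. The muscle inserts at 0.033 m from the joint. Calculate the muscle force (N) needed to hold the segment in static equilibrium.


F_muscle = W * d_load / d_muscle
F_muscle = 46 * 0.21 / 0.033
Numerator = 9.6600
F_muscle = 292.7273


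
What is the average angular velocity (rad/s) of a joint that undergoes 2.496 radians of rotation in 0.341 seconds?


omega = delta_theta / delta_t
omega = 2.496 / 0.341
omega = 7.3196


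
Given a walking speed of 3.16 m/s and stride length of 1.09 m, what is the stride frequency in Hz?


f = v / stride_length
f = 3.16 / 1.09
f = 2.8991


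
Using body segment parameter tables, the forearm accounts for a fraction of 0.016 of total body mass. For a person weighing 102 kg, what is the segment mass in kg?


m_segment = body_mass * fraction
m_segment = 102 * 0.016
m_segment = 1.6320


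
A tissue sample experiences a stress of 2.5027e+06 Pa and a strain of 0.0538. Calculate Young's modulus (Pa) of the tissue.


E = stress / strain
E = 2.5027e+06 / 0.0538
E = 4.6519e+07


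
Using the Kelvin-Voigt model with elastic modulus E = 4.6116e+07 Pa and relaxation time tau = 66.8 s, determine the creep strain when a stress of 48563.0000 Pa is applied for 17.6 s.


epsilon(t) = (sigma/E) * (1 - exp(-t/tau))
sigma/E = 48563.0000 / 4.6116e+07 = 0.0011
exp(-t/tau) = exp(-17.6 / 66.8) = 0.7684
epsilon = 0.0011 * (1 - 0.7684)
epsilon = 2.4391e-04


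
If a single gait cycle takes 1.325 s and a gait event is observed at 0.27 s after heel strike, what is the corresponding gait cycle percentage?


pct = (event_time / cycle_time) * 100
pct = (0.27 / 1.325) * 100
ratio = 0.2038
pct = 20.3774


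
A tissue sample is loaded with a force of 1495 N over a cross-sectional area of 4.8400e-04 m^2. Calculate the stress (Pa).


stress = F / A
stress = 1495 / 4.8400e-04
stress = 3.0888e+06


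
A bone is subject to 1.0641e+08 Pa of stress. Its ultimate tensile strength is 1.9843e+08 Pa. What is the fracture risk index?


FRI = applied / ultimate
FRI = 1.0641e+08 / 1.9843e+08
FRI = 0.5363


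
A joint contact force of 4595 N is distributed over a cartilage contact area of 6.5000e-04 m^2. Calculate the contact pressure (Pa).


P = F / A
P = 4595 / 6.5000e-04
P = 7.0692e+06


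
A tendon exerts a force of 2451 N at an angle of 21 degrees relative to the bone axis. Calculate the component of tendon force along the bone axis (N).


F_eff = F_tendon * cos(theta)
theta = 21 deg = 0.3665 rad
cos(theta) = 0.9336
F_eff = 2451 * 0.9336
F_eff = 2288.2056


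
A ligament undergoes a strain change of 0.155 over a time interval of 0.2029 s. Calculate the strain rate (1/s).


strain_rate = delta_strain / delta_t
strain_rate = 0.155 / 0.2029
strain_rate = 0.7639


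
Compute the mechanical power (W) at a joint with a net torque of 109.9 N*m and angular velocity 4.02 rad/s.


P = M * omega
P = 109.9 * 4.02
P = 441.7980


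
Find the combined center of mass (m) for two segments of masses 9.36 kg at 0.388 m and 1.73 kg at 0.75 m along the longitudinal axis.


COM = (m1*x1 + m2*x2) / (m1 + m2)
COM = (9.36*0.388 + 1.73*0.75) / (9.36 + 1.73)
Numerator = 4.9292
Denominator = 11.0900
COM = 0.4445


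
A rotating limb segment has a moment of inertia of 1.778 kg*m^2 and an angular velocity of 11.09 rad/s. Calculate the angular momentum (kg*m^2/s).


L = I * omega
L = 1.778 * 11.09
L = 19.7180


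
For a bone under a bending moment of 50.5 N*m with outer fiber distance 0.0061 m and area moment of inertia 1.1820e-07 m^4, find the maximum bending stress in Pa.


sigma = M * c / I
sigma = 50.5 * 0.0061 / 1.1820e-07
M * c = 0.3081
sigma = 2.6062e+06


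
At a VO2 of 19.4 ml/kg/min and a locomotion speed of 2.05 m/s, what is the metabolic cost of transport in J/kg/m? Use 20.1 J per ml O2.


Power per kg = VO2 * 20.1 / 60
Power per kg = 19.4 * 20.1 / 60 = 6.4990 W/kg
Cost = power_per_kg / speed
Cost = 6.4990 / 2.05
Cost = 3.1702


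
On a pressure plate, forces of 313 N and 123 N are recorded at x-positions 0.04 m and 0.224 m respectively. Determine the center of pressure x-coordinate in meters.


COP_x = (F1*x1 + F2*x2) / (F1 + F2)
COP_x = (313*0.04 + 123*0.224) / (313 + 123)
Numerator = 40.0720
Denominator = 436
COP_x = 0.0919


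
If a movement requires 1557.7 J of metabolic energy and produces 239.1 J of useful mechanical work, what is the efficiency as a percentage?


eta = (W_mech / E_meta) * 100
eta = (239.1 / 1557.7) * 100
ratio = 0.1535
eta = 15.3496


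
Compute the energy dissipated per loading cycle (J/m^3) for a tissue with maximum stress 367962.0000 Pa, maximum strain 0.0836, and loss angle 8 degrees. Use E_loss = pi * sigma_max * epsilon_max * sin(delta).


E_loss = pi * sigma_max * epsilon_max * sin(delta)
delta = 8 deg = 0.1396 rad
sin(delta) = 0.1392
E_loss = pi * 367962.0000 * 0.0836 * 0.1392
E_loss = 13449.7566


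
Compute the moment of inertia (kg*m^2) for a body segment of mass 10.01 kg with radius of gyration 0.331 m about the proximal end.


I = m * k^2
I = 10.01 * 0.331^2
k^2 = 0.1096
I = 1.0967


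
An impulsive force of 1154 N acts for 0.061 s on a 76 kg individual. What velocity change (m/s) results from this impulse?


J = F * dt = 1154 * 0.061 = 70.3940 N*s
delta_v = J / m
delta_v = 70.3940 / 76
delta_v = 0.9262


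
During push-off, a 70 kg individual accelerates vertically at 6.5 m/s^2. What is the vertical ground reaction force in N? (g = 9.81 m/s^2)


GRF = m * (g + a)
GRF = 70 * (9.81 + 6.5)
GRF = 70 * 16.3100
GRF = 1141.7000


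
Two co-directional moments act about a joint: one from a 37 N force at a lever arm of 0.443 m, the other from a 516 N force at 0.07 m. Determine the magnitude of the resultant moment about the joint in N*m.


M = F1 * d1 + F2 * d2
M = 37 * 0.443 + 516 * 0.07
M = 16.3910 + 36.1200
M = 52.5110


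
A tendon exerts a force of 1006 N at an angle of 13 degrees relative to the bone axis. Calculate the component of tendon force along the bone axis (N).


F_eff = F_tendon * cos(theta)
theta = 13 deg = 0.2269 rad
cos(theta) = 0.9744
F_eff = 1006 * 0.9744
F_eff = 980.2163


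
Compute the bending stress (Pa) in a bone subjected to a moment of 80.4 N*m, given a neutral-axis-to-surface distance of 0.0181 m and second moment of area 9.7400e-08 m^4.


sigma = M * c / I
sigma = 80.4 * 0.0181 / 9.7400e-08
M * c = 1.4552
sigma = 1.4941e+07


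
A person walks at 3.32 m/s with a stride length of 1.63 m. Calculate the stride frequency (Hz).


f = v / stride_length
f = 3.32 / 1.63
f = 2.0368
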